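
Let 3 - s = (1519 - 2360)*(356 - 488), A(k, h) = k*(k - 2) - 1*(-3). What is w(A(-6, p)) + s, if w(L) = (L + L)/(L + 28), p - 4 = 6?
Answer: -8769609/79 ≈ -1.1101e+5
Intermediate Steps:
p = 10 (p = 4 + 6 = 10)
A(k, h) = 3 + k*(-2 + k) (A(k, h) = k*(-2 + k) + 3 = 3 + k*(-2 + k))
s = -111009 (s = 3 - (1519 - 2360)*(356 - 488) = 3 - (-841)*(-132) = 3 - 1*111012 = 3 - 111012 = -111009)
w(L) = 2*L/(28 + L) (w(L) = (2*L)/(28 + L) = 2*L/(28 + L))
w(A(-6, p)) + s = 2*(3 + (-6)² - 2*(-6))/(28 + (3 + (-6)² - 2*(-6))) - 111009 = 2*(3 + 36 + 12)/(28 + (3 + 36 + 12)) - 111009 = 2*51/(28 + 51) - 111009 = 2*51/79 - 111009 = 2*51*(1/79) - 111009 = 102/79 - 111009 = -8769609/79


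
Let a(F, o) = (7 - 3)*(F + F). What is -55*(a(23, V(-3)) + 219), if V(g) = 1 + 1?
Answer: -22165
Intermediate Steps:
V(g) = 2
a(F, o) = 8*F (a(F, o) = 4*(2*F) = 8*F)
-55*(a(23, V(-3)) + 219) = -55*(8*23 + 219) = -55*(184 + 219) = -55*403 = -22165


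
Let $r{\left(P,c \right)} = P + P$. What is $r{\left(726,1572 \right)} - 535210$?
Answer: $-533758$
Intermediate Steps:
$r{\left(P,c \right)} = 2 P$
$r{\left(726,1572 \right)} - 535210 = 2 \cdot 726 - 535210 = 1452 - 535210 = -533758$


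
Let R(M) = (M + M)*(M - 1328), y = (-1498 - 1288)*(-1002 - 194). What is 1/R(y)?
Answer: 1/22196344433536 ≈ 4.5052e-14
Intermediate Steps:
y = 3332056 (y = -2786*(-1196) = 3332056)
R(M) = 2*M*(-1328 + M) (R(M) = (2*M)*(-1328 + M) = 2*M*(-1328 + M))
1/R(y) = 1/(2*3332056*(-1328 + 3332056)) = 1/(2*3332056*3330728) = 1/22196344433536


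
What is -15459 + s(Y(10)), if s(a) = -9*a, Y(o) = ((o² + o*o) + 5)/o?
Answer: -31287/2 ≈ -15644.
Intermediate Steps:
Y(o) = (5 + 2*o²)/o (Y(o) = ((o² + o²) + 5)/o = (2*o² + 5)/o = (5 + 2*o²)/o)
-15459 + s(Y(10)) = -15459 - 9*(2*10 + 5/10) = -15459 - 9*(20 + 5*(⅒)) = -15459 - 9*(20 + ½) = -15459 - 9*41/2 = -15459 - 369/2 = -31287/2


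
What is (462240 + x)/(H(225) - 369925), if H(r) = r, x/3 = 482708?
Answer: -477591/92425 ≈ -5.1673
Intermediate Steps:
x = 1448124 (x = 3*482708 = 1448124)
(462240 + x)/(H(225) - 369925) = (462240 + 1448124)/(225 - 369925) = 1910364/(-369700) = 1910364*(-1/369700) = -477591/92425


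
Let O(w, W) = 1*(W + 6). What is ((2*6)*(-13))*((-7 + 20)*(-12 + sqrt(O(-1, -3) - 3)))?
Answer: 24336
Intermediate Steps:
O(w, W) = 6 + W (O(w, W) = 1*(6 + W) = 6 + W)
((2*6)*(-13))*((-7 + 20)*(-12 + sqrt(O(-1, -3) - 3))) = ((2*6)*(-13))*((-7 + 20)*(-12 + sqrt((6 - 3) - 3))) = (12*(-13))*(13*(-12 + sqrt(3 - 3))) = -2028*(-12 + sqrt(0)) = -2028*(-12 + 0) = -2028*(-12) = -156*(-156) = 24336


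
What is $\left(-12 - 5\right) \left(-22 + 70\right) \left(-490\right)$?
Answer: $399840$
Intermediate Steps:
$\left(-12 - 5\right) \left(-22 + 70\right) \left(-490\right) = \left(-17\right) 48 \left(-490\right) = \left(-816\right) \left(-490\right) = 399840$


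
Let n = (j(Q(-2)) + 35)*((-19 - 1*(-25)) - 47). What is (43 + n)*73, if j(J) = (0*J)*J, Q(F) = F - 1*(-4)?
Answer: -101616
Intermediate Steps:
Q(F) = 4 + F (Q(F) = F + 4 = 4 + F)
j(J) = 0 (j(J) = 0*J = 0)
n = -1435 (n = (0 + 35)*((-19 - 1*(-25)) - 47) = 35*((-19 + 25) - 47) = 35*(6 - 47) = 35*(-41) = -1435)
(43 + n)*73 = (43 - 1435)*73 = -1392*73 = -101616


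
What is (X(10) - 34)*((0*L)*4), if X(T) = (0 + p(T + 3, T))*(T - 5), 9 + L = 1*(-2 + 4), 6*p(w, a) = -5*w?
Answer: 0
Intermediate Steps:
p(w, a) = -5*w/6 (p(w, a) = (-5*w)/6 = -5*w/6)
L = -7 (L = -9 + 1*(-2 + 4) = -9 + 1*2 = -9 + 2 = -7)
X(T) = (-5 + T)*(-5/2 - 5*T/6) (X(T) = (0 - 5*(T + 3)/6)*(T - 5) = (0 - 5*(3 + T)/6)*(-5 + T) = (0 + (-5/2 - 5*T/6))*(-5 + T) = (-5/2 - 5*T/6)*(-5 + T) = (-5 + T)*(-5/2 - 5*T/6))
(X(10) - 34)*((0*L)*4) = (5*(-5 + 10)*(-3 - 1*10)/6 - 34)*((0*(-7))*4) = ((⅚)*5*(-3 - 10) - 34)*(0*4) = ((⅚)*5*(-13) - 34)*0 = (-325/6 - 34)*0 = -529/6*0 = 0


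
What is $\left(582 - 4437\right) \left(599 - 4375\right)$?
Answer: $14556480$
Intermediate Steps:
$\left(582 - 4437\right) \left(599 - 4375\right) = \left(-3855\right) \left(-3776\right) = 14556480$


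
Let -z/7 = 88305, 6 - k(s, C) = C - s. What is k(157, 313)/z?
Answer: 10/41209 ≈ 0.00024267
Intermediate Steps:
k(s, C) = 6 + s - C (k(s, C) = 6 - (C - s) = 6 + (s - C) = 6 + s - C)
z = -618135 (z = -7*88305 = -618135)
k(157, 313)/z = (6 + 157 - 1*313)/(-618135) = (6 + 157 - 313)*(-1/618135) = -150*(-1/618135) = 10/41209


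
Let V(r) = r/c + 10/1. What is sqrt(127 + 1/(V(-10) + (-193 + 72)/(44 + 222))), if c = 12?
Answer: sqrt(383968519)/1738 ≈ 11.275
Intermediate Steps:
V(r) = 10 + r/12 (V(r) = r/12 + 10/1 = r*(1/12) + 10*1 = r/12 + 10 = 10 + r/12)
sqrt(127 + 1/(V(-10) + (-193 + 72)/(44 + 222))) = sqrt(127 + 1/((10 + (1/12)*(-10)) + (-193 + 72)/(44 + 222))) = sqrt(127 + 1/((10 - 5/6) - 121/266)) = sqrt(127 + 1/(55/6 - 121*1/266)) = sqrt(127 + 1/(55/6 - 121/266)) = sqrt(127 + 1/(3476/399)) = sqrt(127 + 399/3476) = sqrt(441851/3476) = sqrt(383968519)/1738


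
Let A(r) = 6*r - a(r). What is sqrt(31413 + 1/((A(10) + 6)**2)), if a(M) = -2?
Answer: sqrt(145253713)/68 ≈ 177.24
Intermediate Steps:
A(r) = 2 + 6*r (A(r) = 6*r - 1*(-2) = 6*r + 2 = 2 + 6*r)
sqrt(31413 + 1/((A(10) + 6)**2)) = sqrt(31413 + 1/(((2 + 6*10) + 6)**2)) = sqrt(31413 + 1/(((2 + 60) + 6)**2)) = sqrt(31413 + 1/((62 + 6)**2)) = sqrt(31413 + 1/(68**2)) = sqrt(31413 + 1/4624) = sqrt(145253713/4624) = sqrt(145253713)/68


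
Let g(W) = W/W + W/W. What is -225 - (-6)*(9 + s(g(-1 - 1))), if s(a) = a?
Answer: -159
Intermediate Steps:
g(W) = 2 (g(W) = 1 + 1 = 2)
-225 - (-6)*(9 + s(g(-1 - 1))) = -225 - (-6)*(9 + 2) = -225 - (-6)*11 = -225 - 1*(-66) = -225 + 66 = -159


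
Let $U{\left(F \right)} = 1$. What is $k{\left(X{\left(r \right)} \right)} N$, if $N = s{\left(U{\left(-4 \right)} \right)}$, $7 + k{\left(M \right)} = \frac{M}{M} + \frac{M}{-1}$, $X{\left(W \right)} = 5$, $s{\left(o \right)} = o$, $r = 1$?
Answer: $-11$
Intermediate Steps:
$k{\left(M \right)} = -6 - M$ ($k{\left(M \right)} = -7 + \left(\frac{M}{M} + \frac{M}{-1}\right) = -7 + \left(1 + M \left(-1\right)\right) = -7 - \left(-1 + M\right) = -6 - M$)
$N = 1$
$k{\left(X{\left(r \right)} \right)} N = \left(-6 - 5\right) 1 = \left(-11\right) 1 = -11$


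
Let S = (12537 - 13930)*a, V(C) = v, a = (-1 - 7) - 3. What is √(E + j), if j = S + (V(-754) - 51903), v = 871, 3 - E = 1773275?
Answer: I*√1808981 ≈ 1345.0*I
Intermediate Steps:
a = -11 (a = -8 - 3 = -11)
E = -1773272 (E = 3 - 1*1773275 = 3 - 1773275 = -1773272)
V(C) = 871
S = 15323 (S = (12537 - 13930)*(-11) = -1393*(-11) = 15323)
j = -35709 (j = 15323 + (871 - 51903) = 15323 - 51032 = -35709)
√(E + j) = √(-1773272 - 35709) = √(-1808981) = I*√1808981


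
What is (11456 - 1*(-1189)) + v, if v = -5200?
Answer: 7445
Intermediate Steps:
(11456 - 1*(-1189)) + v = (11456 - 1*(-1189)) - 5200 = (11456 + 1189) - 5200 = 12645 - 5200 = 7445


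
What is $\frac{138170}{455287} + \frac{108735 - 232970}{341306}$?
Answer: $- \frac{3986575}{65872058} \approx -0.06052$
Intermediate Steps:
$\frac{138170}{455287} + \frac{108735 - 232970}{341306} = 138170 \cdot \frac{1}{455287} + \left(108735 - 232970\right) \frac{1}{341306} = \frac{410}{1351} - \frac{124235}{341306} = - \frac{3986575}{65872058}$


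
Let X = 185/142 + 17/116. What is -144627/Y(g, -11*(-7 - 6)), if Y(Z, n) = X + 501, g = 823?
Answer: -397049324/1379391 ≈ -287.84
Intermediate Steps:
X = 11937/8236 (X = 185*(1/142) + 17*(1/116) = 185/142 + 17/116 = 11937/8236 ≈ 1.4494)
Y(Z, n) = 4138173/8236 (Y(Z, n) = 11937/8236 + 501 = 4138173/8236)
-144627/Y(g, -11*(-7 - 6)) = -144627/4138173/8236 = -144627*8236/4138173 = -397049324/1379391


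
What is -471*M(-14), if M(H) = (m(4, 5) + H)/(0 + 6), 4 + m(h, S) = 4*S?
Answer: -157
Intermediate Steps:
m(h, S) = -4 + 4*S
M(H) = 8/3 + H/6 (M(H) = ((-4 + 4*5) + H)/(0 + 6) = ((-4 + 20) + H)/6 = (16 + H)*(⅙) = 8/3 + H/6)
-471*M(-14) = -471*(8/3 + (⅙)*(-14)) = -471*(8/3 - 7/3) = -471*⅓ = -157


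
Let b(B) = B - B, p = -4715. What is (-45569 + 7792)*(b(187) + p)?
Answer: 178118555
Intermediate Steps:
b(B) = 0
(-45569 + 7792)*(b(187) + p) = (-45569 + 7792)*(0 - 4715) = -37777*(-4715) = 178118555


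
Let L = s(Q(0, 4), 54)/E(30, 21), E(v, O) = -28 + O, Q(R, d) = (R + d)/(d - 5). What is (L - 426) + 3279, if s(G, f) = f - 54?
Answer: 2853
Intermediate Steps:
Q(R, d) = (R + d)/(-5 + d)
s(G, f) = -54 + f
L = 0 (L = (-54 + 54)/(-28 + 21) = 0/(-7) = 0*(-⅐) = 0)
(L - 426) + 3279 = (0 - 426) + 3279 = -426 + 3279 = 2853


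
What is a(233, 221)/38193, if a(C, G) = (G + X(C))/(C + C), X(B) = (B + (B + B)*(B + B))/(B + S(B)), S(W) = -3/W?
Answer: 62648843/966178862268 ≈ 6.4842e-5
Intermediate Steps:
X(B) = (B + 4*B²)/(B - 3/B) (X(B) = (B + (B + B)*(B + B))/(B - 3/B) = (B + (2*B)*(2*B))/(B - 3/B) = (B + 4*B²)/(B - 3/B))
a(C, G) = (G + C²*(1 + 4*C)/(-3 + C²))/(2*C) (a(C, G) = (G + C²*(1 + 4*C)/(-3 + C²))/(C + C) = (G + C²*(1 + 4*C)/(-3 + C²))/((2*C)) = (G + C²*(1 + 4*C)/(-3 + C²))*(1/(2*C)) = (G + C²*(1 + 4*C)/(-3 + C²))/(2*C))
a(233, 221)/38193 = ((½)*(221*(-3 + 233²) + 233²*(1 + 4*233))/(233*(-3 + 233²)))/38193 = ((½)*(1/233)*(221*(-3 + 54289) + 54289*(1 + 932))/(-3 + 54289))*(1/38193) = ((½)*(1/233)*(221*54286 + 54289*933)/54286)*(1/38193) = ((½)*(1/233)*(1/54286)*(11997206 + 50651637))*(1/38193) = ((½)*(1/233)*(1/54286)*62648843)*(1/38193) = (62648843/25297276)*(1/38193) = 62648843/966178862268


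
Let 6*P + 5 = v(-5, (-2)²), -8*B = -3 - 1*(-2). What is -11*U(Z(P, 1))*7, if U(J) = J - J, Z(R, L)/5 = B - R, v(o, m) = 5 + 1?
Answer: 0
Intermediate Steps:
v(o, m) = 6
B = ⅛ (B = -(-3 - 1*(-2))/8 = -(-3 + 2)/8 = -⅛*(-1) = ⅛ ≈ 0.12500)
P = ⅙ (P = -⅚ + (⅙)*6 = -⅚ + 1 = ⅙ ≈ 0.16667)
Z(R, L) = 5/8 - 5*R (Z(R, L) = 5*(⅛ - R) = 5/8 - 5*R)
U(J) = 0
-11*U(Z(P, 1))*7 = -11*0*7 = 0*7 = 0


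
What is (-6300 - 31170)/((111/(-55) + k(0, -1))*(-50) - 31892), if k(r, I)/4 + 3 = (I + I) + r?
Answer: 206085/169351 ≈ 1.2169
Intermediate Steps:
k(r, I) = -12 + 4*r + 8*I (k(r, I) = -12 + 4*((I + I) + r) = -12 + 4*(2*I + r) = -12 + 4*(r + 2*I) = -12 + (4*r + 8*I) = -12 + 4*r + 8*I)
(-6300 - 31170)/((111/(-55) + k(0, -1))*(-50) - 31892) = (-6300 - 31170)/((111/(-55) + (-12 + 4*0 + 8*(-1)))*(-50) - 31892) = -37470/((111*(-1/55) + (-12 + 0 - 8))*(-50) - 31892) = -37470/((-111/55 - 20)*(-50) - 31892) = -37470/(-1211/55*(-50) - 31892) = -37470/(12110/11 - 31892) = -37470/(-338702/11) = -37470*(-11/338702) = 206085/169351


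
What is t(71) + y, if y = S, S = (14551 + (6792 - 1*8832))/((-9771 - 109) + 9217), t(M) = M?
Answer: 34562/663 ≈ 52.130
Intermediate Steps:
S = -12511/663 (S = (14551 + (6792 - 8832))/(-9880 + 9217) = (14551 - 2040)/(-663) = 12511*(-1/663) = -12511/663 ≈ -18.870)
y = -12511/663 ≈ -18.870
t(71) + y = 71 - 12511/663 = 34562/663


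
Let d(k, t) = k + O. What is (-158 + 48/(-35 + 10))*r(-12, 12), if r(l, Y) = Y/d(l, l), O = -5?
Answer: 47976/425 ≈ 112.88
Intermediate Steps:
d(k, t) = -5 + k (d(k, t) = k - 5 = -5 + k)
r(l, Y) = Y/(-5 + l)
(-158 + 48/(-35 + 10))*r(-12, 12) = (-158 + 48/(-35 + 10))*(12/(-5 - 12)) = (-158 + 48/(-25))*(12/(-17)) = (-158 + 48*(-1/25))*(12*(-1/17)) = (-158 - 48/25)*(-12/17) = -3998/25*(-12/17) = 47976/425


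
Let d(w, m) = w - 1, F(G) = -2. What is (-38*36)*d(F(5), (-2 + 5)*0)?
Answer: 4104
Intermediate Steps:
d(w, m) = -1 + w
(-38*36)*d(F(5), (-2 + 5)*0) = (-38*36)*(-1 - 2) = -1368*(-3) = 4104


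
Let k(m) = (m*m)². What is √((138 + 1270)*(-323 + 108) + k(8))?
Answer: 8*I*√4666 ≈ 546.46*I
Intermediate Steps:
k(m) = m⁴ (k(m) = (m²)² = m⁴)
√((138 + 1270)*(-323 + 108) + k(8)) = √((138 + 1270)*(-323 + 108) + 8⁴) = √(1408*(-215) + 4096) = √(-302720 + 4096) = √(-298624) = 8*I*√4666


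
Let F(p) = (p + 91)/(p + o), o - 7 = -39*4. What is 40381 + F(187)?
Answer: 767378/19 ≈ 40388.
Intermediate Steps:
o = -149 (o = 7 - 39*4 = 7 - 156 = -149)
F(p) = (91 + p)/(-149 + p) (F(p) = (p + 91)/(p - 149) = (91 + p)/(-149 + p))
40381 + F(187) = 40381 + (91 + 187)/(-149 + 187) = 40381 + 278/38 = 40381 + (1/38)*278 = 40381 + 139/19 = 767378/19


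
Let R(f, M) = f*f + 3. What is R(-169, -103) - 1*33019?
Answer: -4455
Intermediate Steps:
R(f, M) = 3 + f² (R(f, M) = f² + 3 = 3 + f²)
R(-169, -103) - 1*33019 = (3 + (-169)²) - 1*33019 = (3 + 28561) - 33019 = 28564 - 33019 = -4455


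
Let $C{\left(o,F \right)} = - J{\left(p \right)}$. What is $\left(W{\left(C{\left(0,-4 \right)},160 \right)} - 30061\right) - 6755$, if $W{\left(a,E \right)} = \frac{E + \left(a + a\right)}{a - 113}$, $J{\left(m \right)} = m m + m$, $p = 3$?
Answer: $- \frac{4602136}{125} \approx -36817.0$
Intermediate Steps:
$J{\left(m \right)} = m + m^{2}$ ($J{\left(m \right)} = m^{2} + m = m + m^{2}$)
$C{\left(o,F \right)} = -12$ ($C{\left(o,F \right)} = - 3 \left(1 + 3\right) = - 3 \cdot 4 = \left(-1\right) 12 = -12$)
$W{\left(a,E \right)} = \frac{E + 2 a}{-113 + a}$
$\left(W{\left(C{\left(0,-4 \right)},160 \right)} - 30061\right) - 6755 = \left(\frac{160 + 2 \left(-12\right)}{-113 - 12} - 30061\right) - 6755 = \left(\frac{160 - 24}{-125} - 30061\right) - 6755 = \left(\left(- \frac{1}{125}\right) 136 - 30061\right) - 6755 = \left(- \frac{136}{125} - 30061\right) - 6755 = - \frac{3757761}{125} - 6755 = - \frac{4602136}{125}$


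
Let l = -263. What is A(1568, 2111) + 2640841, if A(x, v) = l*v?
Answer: 2085648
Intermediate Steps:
A(x, v) = -263*v
A(1568, 2111) + 2640841 = -263*2111 + 2640841 = -555193 + 2640841 = 2085648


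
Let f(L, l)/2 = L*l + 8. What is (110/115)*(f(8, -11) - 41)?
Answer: -4422/23 ≈ -192.26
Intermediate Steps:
f(L, l) = 16 + 2*L*l (f(L, l) = 2*(L*l + 8) = 2*(8 + L*l) = 16 + 2*L*l)
(110/115)*(f(8, -11) - 41) = (110/115)*((16 + 2*8*(-11)) - 41) = (110*(1/115))*((16 - 176) - 41) = 22*(-160 - 41)/23 = (22/23)*(-201) = -4422/23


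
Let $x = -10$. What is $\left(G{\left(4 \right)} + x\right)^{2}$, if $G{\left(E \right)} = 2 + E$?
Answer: $16$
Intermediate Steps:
$\left(G{\left(4 \right)} + x\right)^{2} = \left(\left(2 + 4\right) - 10\right)^{2} = \left(6 - 10\right)^{2} = \left(-4\right)^{2} = 16$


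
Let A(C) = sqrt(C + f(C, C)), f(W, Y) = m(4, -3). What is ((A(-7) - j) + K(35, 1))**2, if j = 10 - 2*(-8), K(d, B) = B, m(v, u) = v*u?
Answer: (25 - I*sqrt(19))**2 ≈ 606.0 - 217.94*I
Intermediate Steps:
m(v, u) = u*v
f(W, Y) = -12 (f(W, Y) = -3*4 = -12)
j = 26 (j = 10 + 16 = 26)
A(C) = sqrt(-12 + C) (A(C) = sqrt(C - 12) = sqrt(-12 + C))
((A(-7) - j) + K(35, 1))**2 = ((sqrt(-12 - 7) - 1*26) + 1)**2 = ((sqrt(-19) - 26) + 1)**2 = ((I*sqrt(19) - 26) + 1)**2 = ((-26 + I*sqrt(19)) + 1)**2 = (-25 + I*sqrt(19))**2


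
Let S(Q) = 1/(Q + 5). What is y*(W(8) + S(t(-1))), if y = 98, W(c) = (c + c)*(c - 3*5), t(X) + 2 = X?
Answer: -10927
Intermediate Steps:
t(X) = -2 + X
W(c) = 2*c*(-15 + c) (W(c) = (2*c)*(c - 15) = (2*c)*(-15 + c) = 2*c*(-15 + c))
S(Q) = 1/(5 + Q)
y*(W(8) + S(t(-1))) = 98*(2*8*(-15 + 8) + 1/(5 + (-2 - 1))) = 98*(2*8*(-7) + 1/(5 - 3)) = 98*(-112 + 1/2) = 98*(-112 + ½) = 98*(-223/2) = -10927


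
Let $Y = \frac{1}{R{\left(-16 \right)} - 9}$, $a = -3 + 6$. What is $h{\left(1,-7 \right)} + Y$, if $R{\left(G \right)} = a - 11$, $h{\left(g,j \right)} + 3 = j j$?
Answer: $\frac{781}{17} \approx 45.941$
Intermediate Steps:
$a = 3$
$h{\left(g,j \right)} = -3 + j^{2}$ ($h{\left(g,j \right)} = -3 + j j = -3 + j^{2}$)
$R{\left(G \right)} = -8$ ($R{\left(G \right)} = 3 - 11 = -8$)
$Y = - \frac{1}{17}$ ($Y = \frac{1}{-8 - 9} = \frac{1}{-17} = - \frac{1}{17} \approx -0.058824$)
$h{\left(1,-7 \right)} + Y = \left(-3 + \left(-7\right)^{2}\right) - \frac{1}{17} = \left(-3 + 49\right) - \frac{1}{17} = 46 - \frac{1}{17} = \frac{781}{17}$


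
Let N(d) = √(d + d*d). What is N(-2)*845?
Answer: 845*√2 ≈ 1195.0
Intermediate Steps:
N(d) = √(d + d²)
N(-2)*845 = √(-2*(1 - 2))*845 = √(-2*(-1))*845 = √2*845 = 845*√2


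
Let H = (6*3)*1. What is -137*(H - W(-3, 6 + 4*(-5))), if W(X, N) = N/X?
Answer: -5480/3 ≈ -1826.7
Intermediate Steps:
H = 18 (H = 18*1 = 18)
-137*(H - W(-3, 6 + 4*(-5))) = -137*(18 - (6 + 4*(-5))/(-3)) = -137*(18 - (6 - 20)*(-1)/3) = -137*(18 - (-14)*(-1)/3) = -137*(18 - 1*14/3) = -137*(18 - 14/3) = -137*40/3 = -5480/3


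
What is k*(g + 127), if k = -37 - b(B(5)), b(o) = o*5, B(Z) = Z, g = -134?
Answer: 434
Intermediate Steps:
b(o) = 5*o
k = -62 (k = -37 - 5*5 = -37 - 1*25 = -37 - 25 = -62)
k*(g + 127) = -62*(-134 + 127) = -62*(-7) = 434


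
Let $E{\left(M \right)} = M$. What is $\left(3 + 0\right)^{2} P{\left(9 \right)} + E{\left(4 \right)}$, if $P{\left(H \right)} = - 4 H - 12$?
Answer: $-428$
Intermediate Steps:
$P{\left(H \right)} = -12 - 4 H$
$\left(3 + 0\right)^{2} P{\left(9 \right)} + E{\left(4 \right)} = \left(3 + 0\right)^{2} \left(-12 - 36\right) + 4 = 3^{2} \left(-12 - 36\right) + 4 = 9 \left(-48\right) + 4 = -432 + 4 = -428$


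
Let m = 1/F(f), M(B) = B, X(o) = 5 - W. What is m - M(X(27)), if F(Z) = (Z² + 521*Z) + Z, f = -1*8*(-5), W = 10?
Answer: 112401/22480 ≈ 5.0000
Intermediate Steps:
X(o) = -5 (X(o) = 5 - 1*10 = 5 - 10 = -5)
f = 40 (f = -8*(-5) = 40)
F(Z) = Z² + 522*Z
m = 1/22480 (m = 1/(40*(522 + 40)) = 1/(40*562) = 1/22480 ≈ 4.4484e-5)
m - M(X(27)) = 1/22480 - 1*(-5) = 1/22480 + 5 = 112401/22480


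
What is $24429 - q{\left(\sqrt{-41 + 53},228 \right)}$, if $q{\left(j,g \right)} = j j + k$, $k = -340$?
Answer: $24757$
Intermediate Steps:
$q{\left(j,g \right)} = -340 + j^{2}$ ($q{\left(j,g \right)} = j j - 340 = j^{2} - 340 = -340 + j^{2}$)
$24429 - q{\left(\sqrt{-41 + 53},228 \right)} = 24429 - \left(-340 + \left(\sqrt{-41 + 53}\right)^{2}\right) = 24429 - \left(-340 + \left(\sqrt{12}\right)^{2}\right) = 24429 - \left(-340 + \left(2 \sqrt{3}\right)^{2}\right) = 24429 - \left(-340 + 12\right) = 24429 - -328 = 24429 + 328 = 24757$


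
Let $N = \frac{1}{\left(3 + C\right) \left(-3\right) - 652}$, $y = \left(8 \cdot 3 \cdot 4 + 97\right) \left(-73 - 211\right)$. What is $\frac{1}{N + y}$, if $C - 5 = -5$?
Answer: $- \frac{661}{36230733} \approx -1.8244 \cdot 10^{-5}$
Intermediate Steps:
$C = 0$ ($C = 5 - 5 = 0$)
$y = -54812$ ($y = \left(24 \cdot 4 + 97\right) \left(-284\right) = \left(96 + 97\right) \left(-284\right) = 193 \left(-284\right) = -54812$)
$N = - \frac{1}{661}$ ($N = \frac{1}{\left(3 + 0\right) \left(-3\right) - 652} = \frac{1}{3 \left(-3\right) - 652} = \frac{1}{-9 - 652} = \frac{1}{-661} = - \frac{1}{661} \approx -0.0015129$)
$\frac{1}{N + y} = \frac{1}{- \frac{1}{661} - 54812} = \frac{1}{- \frac{36230733}{661}} = - \frac{661}{36230733}$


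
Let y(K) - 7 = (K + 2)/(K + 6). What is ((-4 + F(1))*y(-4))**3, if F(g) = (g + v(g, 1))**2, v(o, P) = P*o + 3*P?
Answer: 2000376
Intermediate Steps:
v(o, P) = 3*P + P*o
F(g) = (3 + 2*g)**2 (F(g) = (g + 1*(3 + g))**2 = (g + (3 + g))**2 = (3 + 2*g)**2)
y(K) = 7 + (2 + K)/(6 + K) (y(K) = 7 + (K + 2)/(K + 6) = 7 + (2 + K)/(6 + K))
((-4 + F(1))*y(-4))**3 = ((-4 + (3 + 2*1)**2)*(4*(11 + 2*(-4))/(6 - 4)))**3 = ((-4 + (3 + 2)**2)*(4*(11 - 8)/2))**3 = ((-4 + 5**2)*(4*(1/2)*3))**3 = ((-4 + 25)*6)**3 = (21*6)**3 = 126**3 = 2000376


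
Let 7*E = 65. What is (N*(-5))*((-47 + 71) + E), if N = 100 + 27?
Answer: -147955/7 ≈ -21136.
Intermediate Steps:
E = 65/7 (E = (⅐)*65 = 65/7 ≈ 9.2857)
N = 127
(N*(-5))*((-47 + 71) + E) = (127*(-5))*((-47 + 71) + 65/7) = -635*(24 + 65/7) = -635*233/7 = -147955/7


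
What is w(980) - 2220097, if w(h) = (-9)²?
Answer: -2220016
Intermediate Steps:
w(h) = 81
w(980) - 2220097 = 81 - 2220097 = -2220016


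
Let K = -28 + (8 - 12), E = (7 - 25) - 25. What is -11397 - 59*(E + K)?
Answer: -6972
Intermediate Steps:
E = -43 (E = -18 - 25 = -43)
K = -32 (K = -28 - 4 = -32)
-11397 - 59*(E + K) = -11397 - 59*(-43 - 32) = -11397 - 59*(-75) = -11397 + 4425 = -6972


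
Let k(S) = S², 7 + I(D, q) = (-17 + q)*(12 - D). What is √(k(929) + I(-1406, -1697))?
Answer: I*√1567418 ≈ 1252.0*I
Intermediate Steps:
I(D, q) = -7 + (-17 + q)*(12 - D)
√(k(929) + I(-1406, -1697)) = √(929² + (-211 + 12*(-1697) + 17*(-1406) - 1*(-1406)*(-1697))) = √(863041 + (-211 - 20364 - 23902 - 2385982)) = √(863041 - 2430459) = √(-1567418) = I*√1567418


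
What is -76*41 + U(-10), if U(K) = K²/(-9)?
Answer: -28144/9 ≈ -3127.1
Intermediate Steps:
U(K) = -K²/9 (U(K) = K²*(-⅑) = -K²/9)
-76*41 + U(-10) = -76*41 - ⅑*(-10)² = -3116 - ⅑*100 = -3116 - 100/9 = -28144/9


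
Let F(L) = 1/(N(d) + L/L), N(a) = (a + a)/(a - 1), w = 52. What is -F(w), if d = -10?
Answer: -11/31 ≈ -0.35484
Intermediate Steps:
N(a) = 2*a/(-1 + a) (N(a) = (2*a)/(-1 + a) = 2*a/(-1 + a))
F(L) = 11/31 (F(L) = 1/(2*(-10)/(-1 - 10) + L/L) = 1/(2*(-10)/(-11) + 1) = 1/(2*(-10)*(-1/11) + 1) = 1/(20/11 + 1) = 1/(31/11) = 11/31)
-F(w) = -1*11/31 = -11/31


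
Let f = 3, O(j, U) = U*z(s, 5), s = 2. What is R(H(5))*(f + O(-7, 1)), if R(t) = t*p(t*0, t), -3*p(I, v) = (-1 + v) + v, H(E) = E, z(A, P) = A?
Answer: -75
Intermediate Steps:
p(I, v) = ⅓ - 2*v/3 (p(I, v) = -((-1 + v) + v)/3 = -(-1 + 2*v)/3 = ⅓ - 2*v/3)
R(t) = t*(⅓ - 2*t/3)
O(j, U) = 2*U (O(j, U) = U*2 = 2*U)
R(H(5))*(f + O(-7, 1)) = ((⅓)*5*(1 - 2*5))*(3 + 2*1) = ((⅓)*5*(1 - 10))*(3 + 2) = ((⅓)*5*(-9))*5 = -15*5 = -75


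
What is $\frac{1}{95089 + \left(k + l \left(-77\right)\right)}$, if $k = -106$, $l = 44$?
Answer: $\frac{1}{91595} \approx 1.0918 \cdot 10^{-5}$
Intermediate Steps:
$\frac{1}{95089 + \left(k + l \left(-77\right)\right)} = \frac{1}{95089 + \left(-106 + 44 \left(-77\right)\right)} = \frac{1}{95089 - 3494} = \frac{1}{91595}$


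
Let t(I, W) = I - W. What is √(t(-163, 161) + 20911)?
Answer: √20587 ≈ 143.48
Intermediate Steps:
√(t(-163, 161) + 20911) = √((-163 - 1*161) + 20911) = √((-163 - 161) + 20911) = √(-324 + 20911) = √20587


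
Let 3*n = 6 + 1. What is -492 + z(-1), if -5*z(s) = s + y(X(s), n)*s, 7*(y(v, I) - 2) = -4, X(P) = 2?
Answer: -17203/35 ≈ -491.51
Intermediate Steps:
n = 7/3 (n = (6 + 1)/3 = (1/3)*7 = 7/3 ≈ 2.3333)
y(v, I) = 10/7 (y(v, I) = 2 + (1/7)*(-4) = 2 - 4/7 = 10/7)
z(s) = -17*s/35 (z(s) = -(s + 10*s/7)/5 = -17*s/35)
-492 + z(-1) = -492 - 17/35*(-1) = -492 + 17/35 = -17203/35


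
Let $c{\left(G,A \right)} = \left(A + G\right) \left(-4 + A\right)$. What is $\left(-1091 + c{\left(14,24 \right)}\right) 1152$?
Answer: $-381312$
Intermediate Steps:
$c{\left(G,A \right)} = \left(-4 + A\right) \left(A + G\right)$
$\left(-1091 + c{\left(14,24 \right)}\right) 1152 = \left(-1091 + \left(24^{2} - 96 - 56 + 24 \cdot 14\right)\right) 1152 = \left(-1091 + \left(576 - 96 - 56 + 336\right)\right) 1152 = \left(-1091 + 760\right) 1152 = \left(-331\right) 1152 = -381312$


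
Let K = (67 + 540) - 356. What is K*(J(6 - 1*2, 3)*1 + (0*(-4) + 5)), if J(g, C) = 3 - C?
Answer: 1255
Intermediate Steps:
K = 251 (K = 607 - 356 = 251)
K*(J(6 - 1*2, 3)*1 + (0*(-4) + 5)) = 251*((3 - 1*3)*1 + (0*(-4) + 5)) = 251*((3 - 3)*1 + (0 + 5)) = 251*(0*1 + 5) = 251*(0 + 5) = 251*5 = 1255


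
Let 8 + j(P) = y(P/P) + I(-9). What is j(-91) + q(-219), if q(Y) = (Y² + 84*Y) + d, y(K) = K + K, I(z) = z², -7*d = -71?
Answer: 207551/7 ≈ 29650.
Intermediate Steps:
d = 71/7 (d = -⅐*(-71) = 71/7 ≈ 10.143)
y(K) = 2*K
j(P) = 75 (j(P) = -8 + (2*(P/P) + (-9)²) = -8 + (2*1 + 81) = -8 + (2 + 81) = -8 + 83 = 75)
q(Y) = 71/7 + Y² + 84*Y (q(Y) = (Y² + 84*Y) + 71/7 = 71/7 + Y² + 84*Y)
j(-91) + q(-219) = 75 + (71/7 + (-219)² + 84*(-219)) = 75 + (71/7 + 47961 - 18396) = 75 + 207026/7 = 207551/7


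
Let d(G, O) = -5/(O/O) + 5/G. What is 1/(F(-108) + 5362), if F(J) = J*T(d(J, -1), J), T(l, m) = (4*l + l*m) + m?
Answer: -1/39654 ≈ -2.5218e-5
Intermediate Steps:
d(G, O) = -5 + 5/G (d(G, O) = -5/1 + 5/G = -5*1 + 5/G = -5 + 5/G)
T(l, m) = m + 4*l + l*m
F(J) = J*(-20 + J + 20/J + J*(-5 + 5/J)) (F(J) = J*(J + 4*(-5 + 5/J) + (-5 + 5/J)*J) = J*(J + (-20 + 20/J) + J*(-5 + 5/J)) = J*(-20 + J + 20/J + J*(-5 + 5/J)))
1/(F(-108) + 5362) = 1/((20 - 15*(-108) - 4*(-108)²) + 5362) = 1/((20 + 1620 - 4*11664) + 5362) = 1/((20 + 1620 - 46656) + 5362) = 1/(-45016 + 5362) = 1/(-39654) = -1/39654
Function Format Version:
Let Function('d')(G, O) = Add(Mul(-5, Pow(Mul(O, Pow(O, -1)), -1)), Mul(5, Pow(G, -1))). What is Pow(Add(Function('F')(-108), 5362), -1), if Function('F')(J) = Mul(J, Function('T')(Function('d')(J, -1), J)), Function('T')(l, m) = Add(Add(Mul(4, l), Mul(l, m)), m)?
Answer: Rational(-1, 39654) ≈ -2.5218e-5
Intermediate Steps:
Function('d')(G, O) = Add(-5, Mul(5, Pow(G, -1))) (Function('d')(G, O) = Add(Mul(-5, Pow(1, -1)), Mul(5, Pow(G, -1))) = Add(Mul(-5, 1), Mul(5, Pow(G, -1))) = Add(-5, Mul(5, Pow(G, -1))))
Function('T')(l, m) = Add(m, Mul(4, l), Mul(l, m))
Function('F')(J) = Mul(J, Add(-20, J, Mul(20, Pow(J, -1)), Mul(J, Add(-5, Mul(5, Pow(J, -1)))))) (Function('F')(J) = Mul(J, Add(J, Mul(4, Add(-5, Mul(5, Pow(J, -1)))), Mul(Add(-5, Mul(5, Pow(J, -1))), J))) = Mul(J, Add(J, Add(-20, Mul(20, Pow(J, -1))), Mul(J, Add(-5, Mul(5, Pow(J, -1)))))) = Mul(J, Add(-20, J, Mul(20, Pow(J, -1)), Mul(J, Add(-5, Mul(5, Pow(J, -1)))))))
Pow(Add(Function('F')(-108), 5362), -1) = Pow(Add(Add(20, Mul(-15, -108), Mul(-4, Pow(-108, 2))), 5362), -1) = Pow(Add(Add(20, 1620, Mul(-4, 11664)), 5362), -1) = Pow(Add(Add(20, 1620, -46656), 5362), -1) = Pow(Add(-45016, 5362), -1) = Pow(-39654, -1) = Rational(-1, 39654)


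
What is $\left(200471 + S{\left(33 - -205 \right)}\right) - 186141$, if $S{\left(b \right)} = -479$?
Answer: $13851$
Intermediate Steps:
$\left(200471 + S{\left(33 - -205 \right)}\right) - 186141 = \left(200471 - 479\right) - 186141 = 199992 - 186141 = 13851$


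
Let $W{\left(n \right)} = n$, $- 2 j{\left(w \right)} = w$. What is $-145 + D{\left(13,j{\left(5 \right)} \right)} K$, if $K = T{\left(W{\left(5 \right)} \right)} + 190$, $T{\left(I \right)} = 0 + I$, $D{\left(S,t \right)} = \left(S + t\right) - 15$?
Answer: $- \frac{2045}{2} \approx -1022.5$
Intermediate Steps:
$j{\left(w \right)} = - \frac{w}{2}$
$D{\left(S,t \right)} = -15 + S + t$
$T{\left(I \right)} = I$
$K = 195$ ($K = 5 + 190 = 195$)
$-145 + D{\left(13,j{\left(5 \right)} \right)} K = -145 + \left(-15 + 13 - \frac{5}{2}\right) 195 = -145 - \frac{1755}{2} = - \frac{2045}{2}$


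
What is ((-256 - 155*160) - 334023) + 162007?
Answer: -197072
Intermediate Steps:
((-256 - 155*160) - 334023) + 162007 = ((-256 - 24800) - 334023) + 162007 = (-25056 - 334023) + 162007 = -359079 + 162007 = -197072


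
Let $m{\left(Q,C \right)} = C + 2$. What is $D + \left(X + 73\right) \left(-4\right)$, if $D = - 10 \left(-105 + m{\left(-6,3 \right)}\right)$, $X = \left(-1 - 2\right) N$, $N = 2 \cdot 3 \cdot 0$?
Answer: $708$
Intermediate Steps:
$N = 0$ ($N = 6 \cdot 0 = 0$)
$m{\left(Q,C \right)} = 2 + C$
$X = 0$ ($X = \left(-1 - 2\right) 0 = \left(-3\right) 0 = 0$)
$D = 1000$ ($D = - 10 \left(-105 + \left(2 + 3\right)\right) = - 10 \left(-105 + 5\right) = \left(-10\right) \left(-100\right) = 1000$)
$D + \left(X + 73\right) \left(-4\right) = 1000 + \left(0 + 73\right) \left(-4\right) = 1000 + 73 \left(-4\right) = 1000 - 292 = 708$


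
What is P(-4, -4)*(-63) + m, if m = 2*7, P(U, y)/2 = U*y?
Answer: -2002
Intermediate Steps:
P(U, y) = 2*U*y (P(U, y) = 2*(U*y) = 2*U*y)
m = 14
P(-4, -4)*(-63) + m = (2*(-4)*(-4))*(-63) + 14 = 32*(-63) + 14 = -2016 + 14 = -2002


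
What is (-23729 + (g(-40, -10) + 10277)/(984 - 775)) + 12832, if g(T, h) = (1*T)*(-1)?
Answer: -119324/11 ≈ -10848.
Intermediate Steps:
g(T, h) = -T (g(T, h) = T*(-1) = -T)
(-23729 + (g(-40, -10) + 10277)/(984 - 775)) + 12832 = (-23729 + (-1*(-40) + 10277)/(984 - 775)) + 12832 = (-23729 + (40 + 10277)/209) + 12832 = (-23729 + 10317*(1/209)) + 12832 = (-23729 + 543/11) + 12832 = -260476/11 + 12832 = -119324/11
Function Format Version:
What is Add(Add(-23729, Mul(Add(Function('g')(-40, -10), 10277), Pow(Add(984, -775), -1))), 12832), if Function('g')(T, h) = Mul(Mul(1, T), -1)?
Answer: Rational(-119324, 11) ≈ -10848.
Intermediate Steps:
Function('g')(T, h) = Mul(-1, T) (Function('g')(T, h) = Mul(T, -1) = Mul(-1, T))
Add(Add(-23729, Mul(Add(Function('g')(-40, -10), 10277), Pow(Add(984, -775), -1))), 12832) = Add(Add(-23729, Mul(Add(Mul(-1, -40), 10277), Pow(Add(984, -775), -1))), 12832) = Add(Add(-23729, Mul(Add(40, 10277), Pow(209, -1))), 12832) = Add(Add(-23729, Mul(10317, Rational(1, 209))), 12832) = Add(Add(-23729, Rational(543, 11)), 12832) = Add(Rational(-260476, 11), 12832) = Rational(-119324, 11)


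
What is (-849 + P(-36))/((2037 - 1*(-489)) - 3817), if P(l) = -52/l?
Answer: 7628/11619 ≈ 0.65651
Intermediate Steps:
(-849 + P(-36))/((2037 - 1*(-489)) - 3817) = (-849 - 52/(-36))/((2037 - 1*(-489)) - 3817) = (-849 - 52*(-1/36))/((2037 + 489) - 3817) = (-849 + 13/9)/(2526 - 3817) = -7628/9/(-1291) = -7628/9*(-1/1291) = 7628/11619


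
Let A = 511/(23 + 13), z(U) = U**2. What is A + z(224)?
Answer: 1806847/36 ≈ 50190.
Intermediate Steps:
A = 511/36 ≈ 14.194
A + z(224) = 511/36 + 224**2 = 511/36 + 50176 = 1806847/36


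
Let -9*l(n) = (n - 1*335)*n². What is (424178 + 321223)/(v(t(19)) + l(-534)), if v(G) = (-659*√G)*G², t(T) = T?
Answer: 6841140303932/252337524180999 + 59110050833*√19/252337524180999 ≈ 0.028132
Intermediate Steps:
l(n) = -n²*(-335 + n)/9 (l(n) = -(n - 1*335)*n²/9 = -(n - 335)*n²/9 = -(-335 + n)*n²/9 = -n²*(-335 + n)/9)
v(G) = -659*G^(5/2)
(424178 + 321223)/(v(t(19)) + l(-534)) = (424178 + 321223)/(-237899*√19 + (⅑)*(-534)²*(335 - 1*(-534))) = 745401/(-237899*√19 + (⅑)*285156*(335 + 534)) = 745401/(-237899*√19 + (⅑)*285156*869) = 745401/(-237899*√19 + 27533396) = 745401/(27533396 - 237899*√19)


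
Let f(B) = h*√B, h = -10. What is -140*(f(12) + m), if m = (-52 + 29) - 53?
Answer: 10640 + 2800*√3 ≈ 15490.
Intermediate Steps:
f(B) = -10*√B
m = -76 (m = -23 - 53 = -76)
-140*(f(12) + m) = -140*(-20*√3 - 76) = -140*(-76 - 20*√3) = 10640 + 2800*√3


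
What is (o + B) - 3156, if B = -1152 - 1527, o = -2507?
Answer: -8342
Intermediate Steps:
B = -2679
(o + B) - 3156 = (-2507 - 2679) - 3156 = -5186 - 3156 = -8342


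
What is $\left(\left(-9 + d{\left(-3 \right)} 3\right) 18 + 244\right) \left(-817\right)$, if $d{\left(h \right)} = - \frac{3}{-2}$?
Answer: $-133171$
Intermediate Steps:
$d{\left(h \right)} = \frac{3}{2}$ ($d{\left(h \right)} = \left(-3\right) \left(- \frac{1}{2}\right) = \frac{3}{2}$)
$\left(\left(-9 + d{\left(-3 \right)} 3\right) 18 + 244\right) \left(-817\right) = \left(\left(-9 + \frac{3}{2} \cdot 3\right) 18 + 244\right) \left(-817\right) = \left(\left(-9 + \frac{9}{2}\right) 18 + 244\right) \left(-817\right) = \left(\left(- \frac{9}{2}\right) 18 + 244\right) \left(-817\right) = \left(-81 + 244\right) \left(-817\right) = 163 \left(-817\right) = -133171$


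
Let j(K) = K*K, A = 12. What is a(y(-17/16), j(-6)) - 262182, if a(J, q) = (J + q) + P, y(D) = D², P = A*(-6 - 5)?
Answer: -67142879/256 ≈ -2.6228e+5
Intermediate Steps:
j(K) = K²
P = -132 (P = 12*(-6 - 5) = 12*(-11) = -132)
a(J, q) = -132 + J + q (a(J, q) = (J + q) - 132 = -132 + J + q)
a(y(-17/16), j(-6)) - 262182 = (-132 + (-17/16)² + (-6)²) - 262182 = (-132 + (-17*1/16)² + 36) - 262182 = (-132 + (-17/16)² + 36) - 262182 = (-132 + 289/256 + 36) - 262182 = -24287/256 - 262182 = -67142879/256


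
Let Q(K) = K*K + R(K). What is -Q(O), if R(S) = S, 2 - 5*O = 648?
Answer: -414086/25 ≈ -16563.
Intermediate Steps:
O = -646/5 (O = 2/5 - 1/5*648 = 2/5 - 648/5 = -646/5 ≈ -129.20)
Q(K) = K + K**2 (Q(K) = K*K + K = K**2 + K = K + K**2)
-Q(O) = -(-646)*(1 - 646/5)/5 = -(-646)*(-641)/(5*5) = -1*414086/25 = -414086/25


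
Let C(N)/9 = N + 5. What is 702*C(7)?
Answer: 75816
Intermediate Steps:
C(N) = 45 + 9*N (C(N) = 9*(N + 5) = 9*(5 + N) = 45 + 9*N)
702*C(7) = 702*(45 + 9*7) = 702*(45 + 63) = 702*108 = 75816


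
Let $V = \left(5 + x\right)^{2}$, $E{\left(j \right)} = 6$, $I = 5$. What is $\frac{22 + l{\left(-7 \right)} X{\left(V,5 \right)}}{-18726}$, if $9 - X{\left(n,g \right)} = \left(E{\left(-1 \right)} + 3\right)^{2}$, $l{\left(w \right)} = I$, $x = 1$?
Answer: $\frac{169}{9363} \approx 0.01805$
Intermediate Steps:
$l{\left(w \right)} = 5$
$V = 36$ ($V = \left(5 + 1\right)^{2} = 6^{2} = 36$)
$X{\left(n,g \right)} = -72$ ($X{\left(n,g \right)} = 9 - \left(6 + 3\right)^{2} = 9 - 9^{2} = 9 - 81 = -72$)
$\frac{22 + l{\left(-7 \right)} X{\left(V,5 \right)}}{-18726} = \frac{22 + 5 \left(-72\right)}{-18726} = \left(22 - 360\right) \left(- \frac{1}{18726}\right) = \left(-338\right) \left(- \frac{1}{18726}\right) = \frac{169}{9363}$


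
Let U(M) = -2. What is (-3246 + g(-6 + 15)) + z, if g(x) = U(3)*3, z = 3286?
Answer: 34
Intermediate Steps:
g(x) = -6 (g(x) = -2*3 = -6)
(-3246 + g(-6 + 15)) + z = (-3246 - 6) + 3286 = -3252 + 3286 = 34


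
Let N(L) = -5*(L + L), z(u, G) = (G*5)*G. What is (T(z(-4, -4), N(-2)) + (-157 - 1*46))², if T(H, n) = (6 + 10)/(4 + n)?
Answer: 368449/9 ≈ 40939.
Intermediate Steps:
z(u, G) = 5*G² (z(u, G) = (5*G)*G = 5*G²)
N(L) = -10*L
T(H, n) = 16/(4 + n)
(T(z(-4, -4), N(-2)) + (-157 - 1*46))² = (16/(4 - 10*(-2)) + (-157 - 1*46))² = (16/(4 + 20) + (-157 - 46))² = (16/24 - 203)² = (16*(1/24) - 203)² = (⅔ - 203)² = (-607/3)² = 368449/9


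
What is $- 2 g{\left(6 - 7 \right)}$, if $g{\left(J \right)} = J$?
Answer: $2$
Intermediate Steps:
$- 2 g{\left(6 - 7 \right)} = - 2 \left(6 - 7\right) = \left(-2\right) \left(-1\right) = 2$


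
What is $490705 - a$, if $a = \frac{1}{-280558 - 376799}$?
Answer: $\frac{322568366686}{657357} \approx 4.9071 \cdot 10^{5}$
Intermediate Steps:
$a = - \frac{1}{657357}$ ($a = \frac{1}{-657357} = - \frac{1}{657357} \approx -1.5212 \cdot 10^{-6}$)
$490705 - a = 490705 - - \frac{1}{657357} = 490705 + \frac{1}{657357} = \frac{322568366686}{657357}$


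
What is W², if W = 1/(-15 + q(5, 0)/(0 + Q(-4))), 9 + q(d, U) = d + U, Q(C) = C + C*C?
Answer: 9/2116 ≈ 0.0042533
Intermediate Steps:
Q(C) = C + C²
q(d, U) = -9 + U + d (q(d, U) = -9 + (d + U) = -9 + (U + d) = -9 + U + d)
W = -3/46 (W = 1/(-15 + (-9 + 0 + 5)/(0 - 4*(1 - 4))) = 1/(-15 - 4/(0 - 4*(-3))) = 1/(-15 - 4/(0 + 12)) = 1/(-15 - 4/12) = 1/(-15 + (1/12)*(-4)) = 1/(-15 - ⅓) = 1/(-46/3) = -3/46 ≈ -0.065217)
W² = (-3/46)² = 9/2116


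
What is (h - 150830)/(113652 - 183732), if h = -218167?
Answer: 122999/23360 ≈ 5.2654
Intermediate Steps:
(h - 150830)/(113652 - 183732) = (-218167 - 150830)/(113652 - 183732) = -368997/(-70080) = -368997*(-1/70080) = 122999/23360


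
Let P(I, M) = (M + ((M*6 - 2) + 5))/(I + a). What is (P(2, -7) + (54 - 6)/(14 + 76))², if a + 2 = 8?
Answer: 97969/3600 ≈ 27.214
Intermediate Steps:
a = 6 (a = -2 + 8 = 6)
P(I, M) = (3 + 7*M)/(6 + I) (P(I, M) = (M + ((M*6 - 2) + 5))/(I + 6) = (M + ((6*M - 2) + 5))/(6 + I) = (M + ((-2 + 6*M) + 5))/(6 + I) = (M + (3 + 6*M))/(6 + I) = (3 + 7*M)/(6 + I))
(P(2, -7) + (54 - 6)/(14 + 76))² = ((3 + 7*(-7))/(6 + 2) + (54 - 6)/(14 + 76))² = ((3 - 49)/8 + 48/90)² = ((⅛)*(-46) + 48*(1/90))² = (-23/4 + 8/15)² = (-313/60)² = 97969/3600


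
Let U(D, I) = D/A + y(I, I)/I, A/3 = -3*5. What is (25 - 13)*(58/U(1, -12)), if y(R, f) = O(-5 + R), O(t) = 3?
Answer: -125280/49 ≈ -2556.7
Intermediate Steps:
A = -45 (A = 3*(-3*5) = 3*(-15) = -45)
y(R, f) = 3
U(D, I) = 3/I - D/45 (U(D, I) = D/(-45) + 3/I = D*(-1/45) + 3/I = -D/45 + 3/I = 3/I - D/45)
(25 - 13)*(58/U(1, -12)) = (25 - 13)*(58/(3/(-12) - 1/45*1)) = 12*(58/(3*(-1/12) - 1/45)) = 12*(58/(-¼ - 1/45)) = 12*(58/(-49/180)) = 12*(58*(-180/49)) = 12*(-10440/49) = -125280/49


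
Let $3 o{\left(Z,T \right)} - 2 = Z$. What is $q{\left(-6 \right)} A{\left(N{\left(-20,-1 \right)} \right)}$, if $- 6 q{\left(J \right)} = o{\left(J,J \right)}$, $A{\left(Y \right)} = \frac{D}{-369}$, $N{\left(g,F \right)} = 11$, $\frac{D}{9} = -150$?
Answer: $\frac{100}{123} \approx 0.81301$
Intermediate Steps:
$D = -1350$ ($D = 9 \left(-150\right) = -1350$)
$o{\left(Z,T \right)} = \frac{2}{3} + \frac{Z}{3}$
$A{\left(Y \right)} = \frac{150}{41}$ ($A{\left(Y \right)} = - \frac{1350}{-369} = \left(-1350\right) \left(- \frac{1}{369}\right) = \frac{150}{41}$)
$q{\left(J \right)} = - \frac{1}{9} - \frac{J}{18}$ ($q{\left(J \right)} = - \frac{\frac{2}{3} + \frac{J}{3}}{6} = - \frac{1}{9} - \frac{J}{18}$)
$q{\left(-6 \right)} A{\left(N{\left(-20,-1 \right)} \right)} = \left(- \frac{1}{9} - - \frac{1}{3}\right) \frac{150}{41} = \left(- \frac{1}{9} + \frac{1}{3}\right) \frac{150}{41} = \frac{2}{9} \cdot \frac{150}{41} = \frac{100}{123}$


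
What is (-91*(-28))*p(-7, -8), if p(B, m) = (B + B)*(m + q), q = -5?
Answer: 463736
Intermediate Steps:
p(B, m) = 2*B*(-5 + m) (p(B, m) = (B + B)*(m - 5) = (2*B)*(-5 + m) = 2*B*(-5 + m))
(-91*(-28))*p(-7, -8) = (-91*(-28))*(2*(-7)*(-5 - 8)) = 2548*(2*(-7)*(-13)) = 2548*182 = 463736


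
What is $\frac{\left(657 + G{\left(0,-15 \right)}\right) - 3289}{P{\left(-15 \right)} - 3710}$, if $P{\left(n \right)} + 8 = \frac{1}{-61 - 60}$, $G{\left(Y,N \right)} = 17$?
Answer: $\frac{316415}{449879} \approx 0.70333$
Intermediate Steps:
$P{\left(n \right)} = - \frac{969}{121}$ ($P{\left(n \right)} = -8 + \frac{1}{-61 - 60} = -8 + \frac{1}{-121} = -8 - \frac{1}{121} = - \frac{969}{121}$)
$\frac{\left(657 + G{\left(0,-15 \right)}\right) - 3289}{P{\left(-15 \right)} - 3710} = \frac{\left(657 + 17\right) - 3289}{- \frac{969}{121} - 3710} = \frac{674 - 3289}{- \frac{969}{121} - 3710} = - \frac{2615}{- \frac{449879}{121}} = \left(-2615\right) \left(- \frac{121}{449879}\right) = \frac{316415}{449879}$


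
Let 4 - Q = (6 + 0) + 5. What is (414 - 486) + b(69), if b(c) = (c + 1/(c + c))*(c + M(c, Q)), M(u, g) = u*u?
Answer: 333233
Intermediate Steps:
Q = -7 (Q = 4 - ((6 + 0) + 5) = 4 - (6 + 5) = 4 - 1*11 = 4 - 11 = -7)
M(u, g) = u**2
b(c) = (c + c**2)*(c + 1/(2*c)) (b(c) = (c + 1/(c + c))*(c + c**2) = (c + 1/(2*c))*(c + c**2) = (c + c**2)*(c + 1/(2*c)))
(414 - 486) + b(69) = (414 - 486) + (1/2 + 69**2 + 69**3 + (1/2)*69) = -72 + (1/2 + 4761 + 328509 + 69/2) = -72 + 333305 = 333233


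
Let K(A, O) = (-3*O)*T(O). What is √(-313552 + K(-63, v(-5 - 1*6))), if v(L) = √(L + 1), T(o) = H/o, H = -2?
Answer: I*√313546 ≈ 559.95*I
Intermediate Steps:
T(o) = -2/o
v(L) = √(1 + L)
K(A, O) = 6 (K(A, O) = (-3*O)*(-2/O) = 6)
√(-313552 + K(-63, v(-5 - 1*6))) = √(-313552 + 6) = √(-313546) = I*√313546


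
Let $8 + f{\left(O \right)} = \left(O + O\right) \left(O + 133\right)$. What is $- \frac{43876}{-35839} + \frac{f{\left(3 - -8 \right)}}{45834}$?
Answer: $\frac{1062131912}{821322363} \approx 1.2932$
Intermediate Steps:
$f{\left(O \right)} = -8 + 2 O \left(133 + O\right)$ ($f{\left(O \right)} = -8 + \left(O + O\right) \left(O + 133\right) = -8 + 2 O \left(133 + O\right)$)
$- \frac{43876}{-35839} + \frac{f{\left(3 - -8 \right)}}{45834} = - \frac{43876}{-35839} + \frac{-8 + 2 \left(3 - -8\right)^{2} + 266 \left(3 - -8\right)}{45834} = \left(-43876\right) \left(- \frac{1}{35839}\right) + \left(-8 + 2 \left(3 + 8\right)^{2} + 266 \left(3 + 8\right)\right) \frac{1}{45834} = \frac{43876}{35839} + \left(-8 + 2 \cdot 11^{2} + 266 \cdot 11\right) \frac{1}{45834} = \frac{43876}{35839} + \left(-8 + 2 \cdot 121 + 2926\right) \frac{1}{45834} = \frac{43876}{35839} + \left(-8 + 242 + 2926\right) \frac{1}{45834} = \frac{43876}{35839} + 3160 \cdot \frac{1}{45834} = \frac{43876}{35839} + \frac{1580}{22917} = \frac{1062131912}{821322363}$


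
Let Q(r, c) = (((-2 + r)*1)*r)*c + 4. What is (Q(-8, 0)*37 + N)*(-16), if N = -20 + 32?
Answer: -2560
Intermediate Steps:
Q(r, c) = 4 + c*r*(-2 + r) (Q(r, c) = ((-2 + r)*r)*c + 4 = (r*(-2 + r))*c + 4 = c*r*(-2 + r) + 4 = 4 + c*r*(-2 + r))
N = 12
(Q(-8, 0)*37 + N)*(-16) = ((4 + 0*(-8)**2 - 2*0*(-8))*37 + 12)*(-16) = ((4 + 0*64 + 0)*37 + 12)*(-16) = ((4 + 0 + 0)*37 + 12)*(-16) = (4*37 + 12)*(-16) = (148 + 12)*(-16) = 160*(-16) = -2560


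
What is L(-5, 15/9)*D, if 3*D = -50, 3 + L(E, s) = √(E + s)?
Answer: 50 - 50*I*√30/9 ≈ 50.0 - 30.429*I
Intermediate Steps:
L(E, s) = -3 + √(E + s)
D = -50/3 (D = (⅓)*(-50) = -50/3 ≈ -16.667)
L(-5, 15/9)*D = (-3 + √(-5 + 15/9))*(-50/3) = (-3 + √(-5 + 15*(⅑)))*(-50/3) = (-3 + √(-5 + 5/3))*(-50/3) = (-3 + √(-10/3))*(-50/3) = (-3 + I*√30/3)*(-50/3) = 50 - 50*I*√30/9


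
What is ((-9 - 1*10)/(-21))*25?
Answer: 475/21 ≈ 22.619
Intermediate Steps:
((-9 - 1*10)/(-21))*25 = ((-9 - 10)*(-1/21))*25 = -19*(-1/21)*25 = (19/21)*25 = 475/21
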